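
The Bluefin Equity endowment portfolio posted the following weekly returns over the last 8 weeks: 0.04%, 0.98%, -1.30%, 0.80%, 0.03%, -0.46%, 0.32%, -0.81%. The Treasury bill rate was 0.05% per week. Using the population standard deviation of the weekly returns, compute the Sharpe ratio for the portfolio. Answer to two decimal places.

Mean return r̄ = -0.400 / 8 = -0.0500%
Population std dev = √[4.2430 / 8] = 0.7283%
Sharpe = (r̄ − rf) / σ = (-0.0500 − 0.05) / 0.7283 = -0.1000 / 0.7283 = -0.1373

-0.14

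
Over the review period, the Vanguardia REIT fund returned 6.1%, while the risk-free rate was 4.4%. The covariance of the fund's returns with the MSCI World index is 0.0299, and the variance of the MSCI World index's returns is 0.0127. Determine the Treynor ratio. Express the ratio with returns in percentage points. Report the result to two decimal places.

β = Cov / Var = 0.0299 / 0.0127 = 2.3543
Treynor = (Rp − Rf) / β = (6.1% − 4.4%) / 2.3543 = 1.70 / 2.3543 = 0.7221

0.72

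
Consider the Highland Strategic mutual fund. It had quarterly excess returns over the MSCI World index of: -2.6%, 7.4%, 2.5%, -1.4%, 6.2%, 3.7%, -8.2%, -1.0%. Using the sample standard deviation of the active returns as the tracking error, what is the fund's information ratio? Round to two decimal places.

r̄ = (-2.6 + 7.4 + 2.5 − 1.4 + 6.2 + 3.7 − 8.2 − 1) / 8 = 6.60 / 8 = 0.8250%
Sample std dev = √[184.6550 / 7] = 5.1361%
IR = r̄ / tracking error = 0.8250 / 5.1361 = 0.1606

0.16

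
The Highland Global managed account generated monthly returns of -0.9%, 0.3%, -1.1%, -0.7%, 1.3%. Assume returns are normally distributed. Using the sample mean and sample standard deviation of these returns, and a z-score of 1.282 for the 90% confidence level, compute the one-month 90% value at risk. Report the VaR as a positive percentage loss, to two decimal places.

Mean return μ = -1.10 / 5 = -0.2200%
Σ(r − μ)² = (-0.9 − (-0.2200))² + (0.3 − (-0.2200))² + … = 4.0480
σ = √[4.0480 / 4] = 1.0060%
VaR = −(μ − z·σ) = −(-0.2200 − 1.282 × 1.0060) = −(-1.5097) = 1.5097%

1.51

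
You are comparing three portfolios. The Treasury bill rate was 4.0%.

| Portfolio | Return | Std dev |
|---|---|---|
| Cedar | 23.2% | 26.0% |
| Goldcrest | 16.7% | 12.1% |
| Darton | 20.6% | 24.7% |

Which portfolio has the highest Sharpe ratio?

Cedar: Sharpe ratio = (23.2% − 4.0%) / 26.0% = 0.738
Goldcrest: Sharpe ratio = (16.7% − 4.0%) / 12.1% = 1.050
Darton: Sharpe ratio = (20.6% − 4.0%) / 24.7% = 0.672
Highest: Goldcrest (1.050).

Goldcrest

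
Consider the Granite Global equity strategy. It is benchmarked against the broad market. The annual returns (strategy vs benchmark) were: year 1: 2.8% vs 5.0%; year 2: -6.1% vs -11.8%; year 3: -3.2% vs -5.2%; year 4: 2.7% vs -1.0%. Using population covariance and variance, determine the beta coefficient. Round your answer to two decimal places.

0.58

r̄p = -0.9500%,  r̄m = -3.2500%
Cov = Σ(rp − r̄p)(rm − r̄m) / 4 = 21.8925
Var(rm) = Σ(rm − r̄m)² / 4 = 37.5075
β = Cov / Var = 21.8925 / 37.5075 = 0.5837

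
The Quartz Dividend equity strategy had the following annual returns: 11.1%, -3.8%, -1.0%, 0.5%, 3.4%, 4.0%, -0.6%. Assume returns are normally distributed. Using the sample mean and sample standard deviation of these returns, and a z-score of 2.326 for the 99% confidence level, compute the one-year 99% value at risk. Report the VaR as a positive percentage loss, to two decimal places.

9.31

Mean return r̄ = 13.60 / 7 = 1.9429%
Sample std dev = √[140.3971 / 6] = 4.8373%
VaR = −(r̄ − z·σ) = −(1.9429 − 2.326 × 4.8373) = −(-9.3087) = 9.3087%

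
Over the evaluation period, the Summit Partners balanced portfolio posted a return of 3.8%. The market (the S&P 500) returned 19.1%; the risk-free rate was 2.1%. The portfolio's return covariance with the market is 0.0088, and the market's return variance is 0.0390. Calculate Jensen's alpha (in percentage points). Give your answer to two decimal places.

β = Cov / Var = 0.0088 / 0.0390 = 0.2256
E[R] = Rf + β(Rm − Rf) = 2.1% + 0.2256 × (19.1% − 2.1%) = 5.9352%
α = Rp − E[R] = 3.8% − 5.9352% = -2.1352

-2.14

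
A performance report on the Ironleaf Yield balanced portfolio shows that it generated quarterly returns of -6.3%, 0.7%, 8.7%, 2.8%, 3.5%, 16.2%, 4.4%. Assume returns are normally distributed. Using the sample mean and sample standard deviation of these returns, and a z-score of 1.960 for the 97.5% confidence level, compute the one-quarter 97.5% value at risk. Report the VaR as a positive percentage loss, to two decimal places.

9.32

Mean return r̄ = 30.00 / 7 = 4.2857%
Sample σ = √[Σ(r − r̄)² / 6] = √[289.1886 / 6] = √48.1981 = 6.9425%
VaR = −(r̄ − z·σ) = −(4.2857 − 1.960 × 6.9425) = −(-9.3216) = 9.3216%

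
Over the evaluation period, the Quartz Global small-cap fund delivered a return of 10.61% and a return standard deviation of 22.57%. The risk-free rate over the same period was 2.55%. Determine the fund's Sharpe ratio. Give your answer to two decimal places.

Sharpe = (Rp − Rf) / σp = (10.61% − 2.55%) / 22.57% = 8.06% / 22.57% = 0.3571

0.36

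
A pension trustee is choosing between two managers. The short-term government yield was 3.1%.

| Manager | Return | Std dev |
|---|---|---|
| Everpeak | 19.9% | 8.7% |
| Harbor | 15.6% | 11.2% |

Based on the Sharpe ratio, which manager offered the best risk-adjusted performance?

Everpeak: Sharpe ratio = (19.9% − 3.1%) / 8.7% = 1.931
Harbor: Sharpe ratio = (15.6% − 3.1%) / 11.2% = 1.116
Highest: Everpeak (1.931).

Everpeak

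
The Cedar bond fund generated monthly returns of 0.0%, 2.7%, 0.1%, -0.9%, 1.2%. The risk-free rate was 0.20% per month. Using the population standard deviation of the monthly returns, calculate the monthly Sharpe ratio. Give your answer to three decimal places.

0.340

μ = (0 + 2.7 + 0.1 − 0.9 + 1.2) / 5 = 0.6200%
Σ(r − μ)² = 7.6280; population σ = √(7.6280/5) = 1.2352%
Sharpe = (μ − rf) / σ = (0.6200 − 0.2) / 1.2352 = 0.4200 / 1.2352 = 0.3400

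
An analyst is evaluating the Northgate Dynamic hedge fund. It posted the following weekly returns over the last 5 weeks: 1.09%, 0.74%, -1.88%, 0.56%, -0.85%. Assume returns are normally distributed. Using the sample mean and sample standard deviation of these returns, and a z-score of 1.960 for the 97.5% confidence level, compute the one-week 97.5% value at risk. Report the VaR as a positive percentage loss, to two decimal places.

r̄ = (1.09 + 0.74 − 1.88 + 0.56 − 0.85) / 5 = -0.340 / 5 = -0.0680%
Σ(r − r̄)² = (1.09 − (-0.0680))² + (0.74 − (-0.0680))² + (-1.88 − (-0.0680))² + … = 6.2831
sample σ = √(6.2831 / 4) = √1.5708 = 1.2533%
VaR = −(r̄ − z·σ) = −(-0.0680 − 1.960 × 1.2533) = −(-2.5245) = 2.5245%

2.52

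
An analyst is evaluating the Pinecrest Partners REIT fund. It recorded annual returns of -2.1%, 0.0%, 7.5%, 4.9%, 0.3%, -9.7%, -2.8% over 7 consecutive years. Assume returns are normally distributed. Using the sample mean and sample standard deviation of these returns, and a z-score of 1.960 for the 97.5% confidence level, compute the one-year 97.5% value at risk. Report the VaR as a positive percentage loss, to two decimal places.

11.19

Mean return r̄ = -1.90 / 7 = -0.2714%
Σ(r − r̄)² = 186.1743; sample σ = √(186.1743/6) = 5.5704%
VaR = −(r̄ − z·σ) = −(-0.2714 − 1.960 × 5.5704) = −(-11.1894) = 11.1894%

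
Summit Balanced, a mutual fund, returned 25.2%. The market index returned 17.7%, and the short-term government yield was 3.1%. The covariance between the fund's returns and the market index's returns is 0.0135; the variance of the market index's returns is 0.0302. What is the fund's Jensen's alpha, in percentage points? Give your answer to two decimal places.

15.57

β = Cov / Var = 0.0135 / 0.0302 = 0.4470
E[R] = Rf + β(Rm − Rf) = 3.1% + 0.4470 × (17.7% − 3.1%) = 9.6262%
α = Rp − E[R] = 25.2% − 9.6262% = 15.5738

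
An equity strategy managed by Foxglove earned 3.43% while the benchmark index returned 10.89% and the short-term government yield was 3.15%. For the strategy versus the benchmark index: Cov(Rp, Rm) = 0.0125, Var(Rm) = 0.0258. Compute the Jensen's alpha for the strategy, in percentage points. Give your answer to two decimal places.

-3.47

β = Cov / Var = 0.0125 / 0.0258 = 0.4845
E[R] = Rf + β(Rm − Rf) = 3.15% + 0.4845 × (10.89% − 3.15%) = 6.9000%
α = Rp − E[R] = 3.43% − 6.9000% = -3.4700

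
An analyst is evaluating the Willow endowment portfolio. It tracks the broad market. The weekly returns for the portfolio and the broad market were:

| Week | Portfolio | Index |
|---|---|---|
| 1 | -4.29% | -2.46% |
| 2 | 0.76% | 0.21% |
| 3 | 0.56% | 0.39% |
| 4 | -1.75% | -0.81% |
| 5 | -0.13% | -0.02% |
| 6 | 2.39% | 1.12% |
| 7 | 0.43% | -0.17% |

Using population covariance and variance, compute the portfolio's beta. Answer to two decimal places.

r̄p = -0.2900%,  r̄m = -0.2486%
Cov = Σ(rp − r̄p)(rm − r̄m) / 7 = 2.0644
Var(rm) = Σ(rm − r̄m)² / 7 = 1.1079
β = Cov / Var = 2.0644 / 1.1079 = 1.8633

1.86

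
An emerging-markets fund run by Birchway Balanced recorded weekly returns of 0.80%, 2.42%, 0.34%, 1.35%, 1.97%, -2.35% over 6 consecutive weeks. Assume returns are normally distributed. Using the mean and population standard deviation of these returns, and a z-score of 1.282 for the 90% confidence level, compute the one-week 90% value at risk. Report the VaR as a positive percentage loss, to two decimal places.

Mean return μ = 4.530 / 6 = 0.7550%
Population std dev = √[14.4178 / 6] = 1.5502%
VaR = −(μ − z·σ) = −(0.7550 − 1.282 × 1.5502) = −(-1.2324) = 1.2324%

1.23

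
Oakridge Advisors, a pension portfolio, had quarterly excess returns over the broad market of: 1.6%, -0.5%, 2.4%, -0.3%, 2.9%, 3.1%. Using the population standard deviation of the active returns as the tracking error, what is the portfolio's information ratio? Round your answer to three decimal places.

μ = (1.6 − 0.5 + 2.4 − 0.3 + 2.9 + 3.1) / 6 = 1.5333%
Population std dev = √[12.5733 / 6] = 1.4476%
IR = μ / tracking error = 1.5333 / 1.4476 = 1.0592

1.059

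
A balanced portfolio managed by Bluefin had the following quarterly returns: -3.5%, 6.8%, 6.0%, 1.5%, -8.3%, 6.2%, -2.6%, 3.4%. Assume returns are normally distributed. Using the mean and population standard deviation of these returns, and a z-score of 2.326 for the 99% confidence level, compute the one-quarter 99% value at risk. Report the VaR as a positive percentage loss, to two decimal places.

10.76

r̄ = (-3.5 + 6.8 + 6 + 1.5 − 8.3 + 6.2 − 2.6 + 3.4) / 8 = 9.50 / 8 = 1.1875%
Σ(r − r̄)² = 211.1088; population σ = √(211.1088/8) = 5.1370%
VaR = −(r̄ − z·σ) = −(1.1875 − 2.326 × 5.1370) = −(-10.7612) = 10.7612%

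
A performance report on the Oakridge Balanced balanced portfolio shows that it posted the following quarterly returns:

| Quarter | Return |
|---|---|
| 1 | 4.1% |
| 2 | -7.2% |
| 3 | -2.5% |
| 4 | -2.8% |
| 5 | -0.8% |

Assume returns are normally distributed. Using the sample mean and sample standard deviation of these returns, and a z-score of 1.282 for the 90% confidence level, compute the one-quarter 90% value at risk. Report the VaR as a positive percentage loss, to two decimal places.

r̄ = (4.1 − 7.2 − 2.5 − 2.8 − 0.8) / 5 = -1.8400%
Sample std dev = √[66.4520 / 4] = 4.0759%
VaR = −(r̄ − z·σ) = −(-1.8400 − 1.282 × 4.0759) = −(-7.0653) = 7.0653%

7.07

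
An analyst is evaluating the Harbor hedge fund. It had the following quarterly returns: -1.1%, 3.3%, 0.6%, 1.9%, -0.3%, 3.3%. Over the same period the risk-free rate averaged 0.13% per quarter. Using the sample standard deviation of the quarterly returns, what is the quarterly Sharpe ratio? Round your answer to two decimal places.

r̄ = (-1.1 + 3.3 + 0.6 + 1.9 − 0.3 + 3.3) / 6 = 1.2833%
Σ(r − r̄)² = (-1.1 − 1.2833)² + (3.3 − 1.2833)² + (0.6 − 1.2833)² + … = 17.1683
σ = √[17.1683 / 5] = 1.8530%
Sharpe = (r̄ − rf) / σ = (1.2833 − 0.13) / 1.8530 = 1.1533 / 1.8530 = 0.6224

0.62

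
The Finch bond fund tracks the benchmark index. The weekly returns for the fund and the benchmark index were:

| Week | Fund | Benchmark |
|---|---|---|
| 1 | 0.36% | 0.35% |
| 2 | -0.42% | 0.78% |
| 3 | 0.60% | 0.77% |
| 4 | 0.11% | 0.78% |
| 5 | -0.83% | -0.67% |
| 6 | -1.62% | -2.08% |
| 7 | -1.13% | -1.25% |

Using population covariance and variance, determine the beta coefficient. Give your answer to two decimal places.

0.64

r̄p = -0.4186%,  r̄m = -0.1886%
Cov = Σ(rp − r̄p)(rm − r̄m) / 7 = 0.7331
Var(rm) = Σ(rm − r̄m)² / 7 = 1.1459
β = Cov / Var = 0.7331 / 1.1459 = 0.6398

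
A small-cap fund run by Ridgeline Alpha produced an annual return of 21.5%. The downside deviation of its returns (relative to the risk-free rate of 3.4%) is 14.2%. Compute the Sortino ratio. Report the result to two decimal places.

Sortino = (Rp − Rf) / σd = (21.5% − 3.4%) / 14.2% = 18.10% / 14.2% = 1.2746

1.27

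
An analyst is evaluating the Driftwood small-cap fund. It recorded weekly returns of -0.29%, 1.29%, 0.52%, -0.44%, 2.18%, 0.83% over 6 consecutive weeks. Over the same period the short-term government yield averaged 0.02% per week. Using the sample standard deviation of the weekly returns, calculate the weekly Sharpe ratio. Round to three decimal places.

0.671

μ = (-0.29 + 1.29 + 0.52 − 0.44 + 2.18 + 0.83) / 6 = 0.6817%
Σ(r − μ)² = (-0.29 − 0.6817)² + (1.29 − 0.6817)² + … = 4.8655
sample σ = √(4.8655 / 5) = √0.9731 = 0.9865%
Sharpe = (μ − rf) / σ = (0.6817 − 0.02) / 0.9865 = 0.6617 / 0.9865 = 0.6708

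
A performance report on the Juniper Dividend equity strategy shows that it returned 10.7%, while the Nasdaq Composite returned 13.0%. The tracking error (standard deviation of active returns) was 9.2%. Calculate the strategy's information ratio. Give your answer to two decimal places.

-0.25

IR = (Rp − Rb) / TE = (10.7% − 13.0%) / 9.2% = -2.30% / 9.2% = -0.2500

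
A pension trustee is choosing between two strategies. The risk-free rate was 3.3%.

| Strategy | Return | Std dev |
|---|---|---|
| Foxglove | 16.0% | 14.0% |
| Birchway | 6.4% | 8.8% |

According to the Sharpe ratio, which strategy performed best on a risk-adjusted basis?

Foxglove

Foxglove: Sharpe ratio = (16.0% − 3.3%) / 14.0% = 0.907
Birchway: Sharpe ratio = (6.4% − 3.3%) / 8.8% = 0.352
Highest: Foxglove (0.907).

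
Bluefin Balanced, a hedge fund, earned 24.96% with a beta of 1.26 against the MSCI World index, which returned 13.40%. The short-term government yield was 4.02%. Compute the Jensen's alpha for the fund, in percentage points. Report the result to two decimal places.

CAPM expected return = Rf + β(Rm − Rf) = 4.02% + 1.26 × (13.40% − 4.02%) = 4.02 + 1.26 × 9.38 = 15.8388%
Jensen's α = Rp − E[R] = 24.96% − 15.8388% = 9.1212

9.12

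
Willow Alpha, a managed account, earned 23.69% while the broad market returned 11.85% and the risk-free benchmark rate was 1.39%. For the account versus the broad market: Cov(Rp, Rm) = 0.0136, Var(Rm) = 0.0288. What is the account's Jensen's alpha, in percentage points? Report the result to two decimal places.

17.36

β = Cov / Var = 0.0136 / 0.0288 = 0.4722
E[R] = Rf + β(Rm − Rf) = 1.39% + 0.4722 × (11.85% − 1.39%) = 6.3292%
α = Rp − E[R] = 23.69% − 6.3292% = 17.3608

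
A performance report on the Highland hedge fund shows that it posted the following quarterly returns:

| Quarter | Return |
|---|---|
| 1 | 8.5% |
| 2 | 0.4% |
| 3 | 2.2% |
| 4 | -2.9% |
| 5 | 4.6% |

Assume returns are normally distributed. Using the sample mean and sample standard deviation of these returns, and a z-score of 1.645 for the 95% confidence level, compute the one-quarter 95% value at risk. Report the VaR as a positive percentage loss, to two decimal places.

4.52

Mean return μ = 12.80 / 5 = 2.5600%
Sample σ = √[Σ(r − μ)² / 4] = √[74.0520 / 4] = √18.5130 = 4.3027%
VaR = −(μ − z·σ) = −(2.5600 − 1.645 × 4.3027) = −(-4.5179) = 4.5179%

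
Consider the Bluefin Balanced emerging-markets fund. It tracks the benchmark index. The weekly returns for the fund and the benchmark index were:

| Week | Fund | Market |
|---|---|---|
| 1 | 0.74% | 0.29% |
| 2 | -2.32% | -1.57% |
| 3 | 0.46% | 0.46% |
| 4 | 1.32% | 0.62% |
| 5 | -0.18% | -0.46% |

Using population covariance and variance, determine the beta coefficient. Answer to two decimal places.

r̄p = 0.0040%,  r̄m = -0.1320%
Cov = Σ(rp − r̄p)(rm − r̄m) / 5 = 0.9945
Var(rm) = Σ(rm − r̄m)² / 5 = 0.6539
β = Cov / Var = 0.9945 / 0.6539 = 1.5209

1.52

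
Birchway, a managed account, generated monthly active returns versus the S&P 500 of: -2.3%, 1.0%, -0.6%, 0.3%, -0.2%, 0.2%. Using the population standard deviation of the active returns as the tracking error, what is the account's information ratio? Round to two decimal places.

-0.26

r̄ = (-2.3 + 1 − 0.6 + 0.3 − 0.2 + 0.2) / 6 = -0.2667%
Σ(r − r̄)² = 6.3933; population σ = √(6.3933/6) = 1.0323%
IR = r̄ / tracking error = -0.2667 / 1.0323 = -0.2584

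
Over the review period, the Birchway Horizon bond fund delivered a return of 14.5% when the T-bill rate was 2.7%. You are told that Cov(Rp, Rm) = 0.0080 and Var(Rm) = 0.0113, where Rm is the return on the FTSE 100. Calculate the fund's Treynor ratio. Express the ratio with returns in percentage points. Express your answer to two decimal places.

β = Cov / Var = 0.0080 / 0.0113 = 0.7080
Treynor = (Rp − Rf) / β = (14.5% − 2.7%) / 0.7080 = 11.80 / 0.7080 = 16.6667

16.67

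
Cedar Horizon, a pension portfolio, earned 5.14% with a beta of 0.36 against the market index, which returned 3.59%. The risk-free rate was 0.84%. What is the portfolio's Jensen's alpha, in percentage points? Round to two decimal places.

CAPM expected return = Rf + β(Rm − Rf) = 0.84% + 0.36 × (3.59% − 0.84%) = 0.84 + 0.36 × 2.75 = 1.8300%
Jensen's α = Rp − E[R] = 5.14% − 1.8300% = 3.3100

3.31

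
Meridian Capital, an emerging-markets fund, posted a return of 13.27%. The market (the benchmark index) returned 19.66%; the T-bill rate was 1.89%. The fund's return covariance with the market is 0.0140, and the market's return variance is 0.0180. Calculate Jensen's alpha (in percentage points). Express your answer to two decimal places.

β = Cov / Var = 0.0140 / 0.0180 = 0.7778
E[R] = Rf + β(Rm − Rf) = 1.89% + 0.7778 × (19.66% − 1.89%) = 15.7115%
α = Rp − E[R] = 13.27% − 15.7115% = -2.4415

-2.44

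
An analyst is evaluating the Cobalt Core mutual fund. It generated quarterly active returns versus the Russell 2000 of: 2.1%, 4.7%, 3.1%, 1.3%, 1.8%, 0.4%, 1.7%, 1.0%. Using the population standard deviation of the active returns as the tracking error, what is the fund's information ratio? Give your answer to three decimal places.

r̄ = (2.1 + 4.7 + 3.1 + 1.3 + 1.8 + 0.4 + 1.7 + 1) / 8 = 16.10 / 8 = 2.0125%
Σ(r − r̄)² = (2.1 − 2.0125)² + (4.7 − 2.0125)² + (3.1 − 2.0125)² + … = 12.6888
σ = √[12.6888 / 8] = 1.2594%
IR = r̄ / tracking error = 2.0125 / 1.2594 = 1.5980

1.598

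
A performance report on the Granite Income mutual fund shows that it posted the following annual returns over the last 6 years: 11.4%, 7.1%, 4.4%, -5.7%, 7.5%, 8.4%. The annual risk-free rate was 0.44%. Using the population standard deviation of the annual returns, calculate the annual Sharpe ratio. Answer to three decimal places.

0.936

Mean return r̄ = 33.10 / 6 = 5.5167%
Σ(r − r̄)² = (11.4 − 5.5167)² + (7.1 − 5.5167)² + (4.4 − 5.5167)² + … = 176.4283
population σ = √(176.4283 / 6) = √29.4047 = 5.4226%
Sharpe = (r̄ − rf) / σ = (5.5167 − 0.44) / 5.4226 = 5.0767 / 5.4226 = 0.9362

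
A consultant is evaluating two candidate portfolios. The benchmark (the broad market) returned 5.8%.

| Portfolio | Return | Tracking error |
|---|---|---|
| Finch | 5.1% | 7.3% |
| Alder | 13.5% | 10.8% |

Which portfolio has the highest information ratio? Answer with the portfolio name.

Alder

Finch: IR = (5.1% − 5.8%) / 7.3% = -0.096
Alder: IR = (13.5% − 5.8%) / 10.8% = 0.713
Highest: Alder (0.713).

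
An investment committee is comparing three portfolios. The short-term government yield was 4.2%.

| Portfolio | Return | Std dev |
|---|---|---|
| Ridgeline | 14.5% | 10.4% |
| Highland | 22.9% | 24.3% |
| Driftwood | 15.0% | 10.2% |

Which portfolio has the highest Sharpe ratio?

Driftwood

Ridgeline: Sharpe ratio = (14.5% − 4.2%) / 10.4% = 0.990
Highland: Sharpe ratio = (22.9% − 4.2%) / 24.3% = 0.770
Driftwood: Sharpe ratio = (15.0% − 4.2%) / 10.2% = 1.059
Highest: Driftwood (1.059).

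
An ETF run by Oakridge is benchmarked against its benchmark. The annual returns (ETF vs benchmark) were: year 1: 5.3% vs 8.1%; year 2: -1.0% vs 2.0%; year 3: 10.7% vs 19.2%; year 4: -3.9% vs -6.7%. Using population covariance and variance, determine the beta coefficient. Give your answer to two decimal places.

r̄p = 2.7750%,  r̄m = 5.6500%
Cov = Σ(rp − r̄p)(rm − r̄m) / 4 = 52.4463
Var(rm) = Σ(rm − r̄m)² / 4 = 88.8625
β = Cov / Var = 52.4463 / 88.8625 = 0.5902

0.59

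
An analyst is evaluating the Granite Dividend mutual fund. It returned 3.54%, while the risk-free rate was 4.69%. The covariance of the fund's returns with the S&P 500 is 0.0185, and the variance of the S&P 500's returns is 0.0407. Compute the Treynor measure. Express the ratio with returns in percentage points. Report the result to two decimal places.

β = Cov / Var = 0.0185 / 0.0407 = 0.4545
Treynor = (Rp − Rf) / β = (3.54% − 4.69%) / 0.4545 = -1.15 / 0.4545 = -2.5303

-2.53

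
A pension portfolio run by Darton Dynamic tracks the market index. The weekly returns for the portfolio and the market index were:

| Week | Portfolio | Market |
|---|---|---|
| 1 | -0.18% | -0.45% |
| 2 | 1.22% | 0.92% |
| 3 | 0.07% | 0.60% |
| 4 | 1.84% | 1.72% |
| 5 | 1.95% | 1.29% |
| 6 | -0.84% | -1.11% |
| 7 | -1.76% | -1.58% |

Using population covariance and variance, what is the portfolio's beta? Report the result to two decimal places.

1.07

r̄p = 0.3286%,  r̄m = 0.1986%
Cov = Σ(rp − r̄p)(rm − r̄m) / 7 = 1.4546
Var(rm) = Σ(rm − r̄m)² / 7 = 1.3548
β = Cov / Var = 1.4546 / 1.3548 = 1.0737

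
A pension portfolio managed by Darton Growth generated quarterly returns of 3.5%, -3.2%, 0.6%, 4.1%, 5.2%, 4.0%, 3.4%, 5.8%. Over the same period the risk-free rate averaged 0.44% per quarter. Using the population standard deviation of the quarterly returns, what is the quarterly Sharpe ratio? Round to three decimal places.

μ = (3.5 − 3.2 + 0.6 + 4.1 + 5.2 + 4 + 3.4 + 5.8) / 8 = 23.40 / 8 = 2.9250%
Σ(r − μ)² = (3.5 − 2.9250)² + (-3.2 − 2.9250)² + … = 59.4550
population σ = √(59.4550 / 8) = √7.4319 = 2.7262%
Sharpe = (μ − rf) / σ = (2.9250 − 0.44) / 2.7262 = 2.4850 / 2.7262 = 0.9115

0.912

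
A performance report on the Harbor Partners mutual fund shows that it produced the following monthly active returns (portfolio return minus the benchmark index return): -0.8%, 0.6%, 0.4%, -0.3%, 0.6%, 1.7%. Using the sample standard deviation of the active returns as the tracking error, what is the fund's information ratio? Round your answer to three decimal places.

Mean return r̄ = 2.20 / 6 = 0.3667%
Sample σ = √[Σ(r − r̄)² / 5] = √[3.6933 / 5] = √0.7387 = 0.8595%
IR = r̄ / tracking error = 0.3667 / 0.8595 = 0.4266

0.427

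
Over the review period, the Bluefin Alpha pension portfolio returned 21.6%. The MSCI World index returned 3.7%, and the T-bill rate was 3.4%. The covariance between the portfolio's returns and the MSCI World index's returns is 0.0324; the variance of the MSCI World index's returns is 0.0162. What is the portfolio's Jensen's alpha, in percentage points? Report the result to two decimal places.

β = Cov / Var = 0.0324 / 0.0162 = 2.0000
E[R] = Rf + β(Rm − Rf) = 3.4% + 2.0000 × (3.7% − 3.4%) = 4.0000%
α = Rp − E[R] = 21.6% − 4.0000% = 17.6000

17.60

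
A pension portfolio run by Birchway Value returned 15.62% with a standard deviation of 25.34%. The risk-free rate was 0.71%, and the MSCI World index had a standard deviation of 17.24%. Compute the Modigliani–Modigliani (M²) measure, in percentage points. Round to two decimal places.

10.85

Sharpe = (Rp − Rf) / σp = (15.62% − 0.71%) / 25.34% = 0.5884
M² = Rf + Sharpe × σm = 0.71% + 0.5884 × 17.24% = 10.8540%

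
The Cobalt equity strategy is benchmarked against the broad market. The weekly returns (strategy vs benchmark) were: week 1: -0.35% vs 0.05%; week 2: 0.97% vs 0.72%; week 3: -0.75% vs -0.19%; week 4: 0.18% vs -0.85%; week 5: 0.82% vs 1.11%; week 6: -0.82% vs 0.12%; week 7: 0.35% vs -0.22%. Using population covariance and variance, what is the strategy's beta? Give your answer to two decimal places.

0.55

r̄p = 0.0571%,  r̄m = 0.1057%
Cov = Σ(rp − r̄p)(rm − r̄m) / 7 = 0.1947
Var(rm) = Σ(rm − r̄m)² / 7 = 0.3566
β = Cov / Var = 0.1947 / 0.3566 = 0.5460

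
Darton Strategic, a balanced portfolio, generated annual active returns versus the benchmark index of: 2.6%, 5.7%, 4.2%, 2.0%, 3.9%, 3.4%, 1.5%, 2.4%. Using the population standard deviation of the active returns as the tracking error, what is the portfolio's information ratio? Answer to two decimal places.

2.51

Mean return r̄ = 25.70 / 8 = 3.2125%
Σ(r − r̄)² = (2.6 − 3.2125)² + (5.7 − 3.2125)² + (4.2 − 3.2125)² + … = 13.1088
population σ = √(13.1088 / 8) = √1.6386 = 1.2801%
IR = r̄ / tracking error = 3.2125 / 1.2801 = 2.5096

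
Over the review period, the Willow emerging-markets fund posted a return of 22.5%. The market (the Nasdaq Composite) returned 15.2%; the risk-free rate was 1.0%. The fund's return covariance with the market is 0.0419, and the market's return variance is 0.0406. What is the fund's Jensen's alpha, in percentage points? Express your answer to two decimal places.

6.85

β = Cov / Var = 0.0419 / 0.0406 = 1.0320
E[R] = Rf + β(Rm − Rf) = 1.0% + 1.0320 × (15.2% − 1.0%) = 15.6544%
α = Rp − E[R] = 22.5% − 15.6544% = 6.8456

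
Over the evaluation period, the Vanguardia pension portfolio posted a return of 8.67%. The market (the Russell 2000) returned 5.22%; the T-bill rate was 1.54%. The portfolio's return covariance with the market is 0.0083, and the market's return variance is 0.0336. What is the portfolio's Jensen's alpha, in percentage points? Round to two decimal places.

6.22

β = Cov / Var = 0.0083 / 0.0336 = 0.2470
E[R] = Rf + β(Rm − Rf) = 1.54% + 0.2470 × (5.22% − 1.54%) = 2.4490%
α = Rp − E[R] = 8.67% − 2.4490% = 6.2210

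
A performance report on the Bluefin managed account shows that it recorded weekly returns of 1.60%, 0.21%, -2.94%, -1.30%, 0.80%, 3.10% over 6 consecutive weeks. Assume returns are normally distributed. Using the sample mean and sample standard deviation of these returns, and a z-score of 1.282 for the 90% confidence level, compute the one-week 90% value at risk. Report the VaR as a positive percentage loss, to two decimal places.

2.49

Mean return r̄ = 1.470 / 6 = 0.2450%
Σ(r − r̄)² = (1.6 − 0.2450)² + (0.21 − 0.2450)² + … = 22.8276
sample σ = √(22.8276 / 5) = √4.5655 = 2.1367%
VaR = −(r̄ − z·σ) = −(0.2450 − 1.282 × 2.1367) = −(-2.4942) = 2.4942%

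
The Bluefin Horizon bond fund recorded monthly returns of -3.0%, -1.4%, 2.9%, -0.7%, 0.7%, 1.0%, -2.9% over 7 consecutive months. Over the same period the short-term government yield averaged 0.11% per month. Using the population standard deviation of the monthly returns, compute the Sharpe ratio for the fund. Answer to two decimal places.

Mean return r̄ = -3.40 / 7 = -0.4857%
Σ(r − r̄)² = (-3 − (-0.4857))² + (-1.4 − (-0.4857))² + … = 28.1086
population σ = √(28.1086 / 7) = √4.0155 = 2.0039%
Sharpe = (r̄ − rf) / σ = (-0.4857 − 0.11) / 2.0039 = -0.5957 / 2.0039 = -0.2973

-0.30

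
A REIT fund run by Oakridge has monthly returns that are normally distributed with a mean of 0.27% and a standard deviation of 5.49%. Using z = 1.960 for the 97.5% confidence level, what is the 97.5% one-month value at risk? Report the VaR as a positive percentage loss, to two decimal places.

10.49

VaR (as % loss) = −(μ − z·σ) = −(0.27% − 1.960 × 5.49%) = −(-10.4904%) = 10.4904%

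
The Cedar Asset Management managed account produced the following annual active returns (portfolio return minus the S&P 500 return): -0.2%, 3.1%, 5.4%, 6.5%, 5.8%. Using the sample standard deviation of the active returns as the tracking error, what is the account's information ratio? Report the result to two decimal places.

1.51

r̄ = (-0.2 + 3.1 + 5.4 + 6.5 + 5.8) / 5 = 20.60 / 5 = 4.1200%
Σ(r − r̄)² = (-0.2 − 4.1200)² + (3.1 − 4.1200)² + (5.4 − 4.1200)² + … = 29.8280
σ = √[29.8280 / 4] = 2.7308%
IR = r̄ / tracking error = 4.1200 / 2.7308 = 1.5087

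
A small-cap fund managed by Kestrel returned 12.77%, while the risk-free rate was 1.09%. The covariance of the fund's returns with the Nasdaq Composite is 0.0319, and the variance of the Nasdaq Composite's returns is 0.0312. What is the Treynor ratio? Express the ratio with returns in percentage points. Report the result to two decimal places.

β = Cov / Var = 0.0319 / 0.0312 = 1.0224
Treynor = (Rp − Rf) / β = (12.77% − 1.09%) / 1.0224 = 11.68 / 1.0224 = 11.4241

11.42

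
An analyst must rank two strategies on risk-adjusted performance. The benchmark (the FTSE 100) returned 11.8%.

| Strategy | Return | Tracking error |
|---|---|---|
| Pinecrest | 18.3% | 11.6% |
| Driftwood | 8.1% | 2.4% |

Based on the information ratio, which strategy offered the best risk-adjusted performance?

Pinecrest

Pinecrest: IR = (18.3% − 11.8%) / 11.6% = 0.560
Driftwood: IR = (8.1% − 11.8%) / 2.4% = -1.542
Highest: Pinecrest (0.560).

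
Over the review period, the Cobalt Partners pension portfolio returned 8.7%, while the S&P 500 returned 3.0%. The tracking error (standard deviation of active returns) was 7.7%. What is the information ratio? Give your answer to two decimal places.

IR = (Rp − Rb) / TE = (8.7% − 3.0%) / 7.7% = 5.70% / 7.7% = 0.7403

0.74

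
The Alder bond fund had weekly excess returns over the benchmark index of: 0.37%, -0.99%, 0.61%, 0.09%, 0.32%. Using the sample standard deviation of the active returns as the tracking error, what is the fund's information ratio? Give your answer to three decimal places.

0.128

Mean return μ = 0.400 / 5 = 0.0800%
Σ(r − μ)² = 1.5676; sample σ = √(1.5676/4) = 0.6260%
IR = μ / tracking error = 0.0800 / 0.6260 = 0.1278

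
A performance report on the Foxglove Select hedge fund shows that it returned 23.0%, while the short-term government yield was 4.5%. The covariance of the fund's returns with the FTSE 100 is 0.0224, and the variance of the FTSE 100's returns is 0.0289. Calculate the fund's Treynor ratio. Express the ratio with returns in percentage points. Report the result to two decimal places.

β = Cov / Var = 0.0224 / 0.0289 = 0.7751
Treynor = (Rp − Rf) / β = (23.0% − 4.5%) / 0.7751 = 18.50 / 0.7751 = 23.8679

23.87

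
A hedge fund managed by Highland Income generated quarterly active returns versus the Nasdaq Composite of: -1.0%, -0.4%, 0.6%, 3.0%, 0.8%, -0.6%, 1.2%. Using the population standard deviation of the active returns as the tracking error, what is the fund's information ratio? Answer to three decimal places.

0.408

r̄ = (-1 − 0.4 + 0.6 + 3 + 0.8 − 0.6 + 1.2) / 7 = 0.5143%
Σ(r − r̄)² = (-1 − 0.5143)² + (-0.4 − 0.5143)² + (0.6 − 0.5143)² + … = 11.1086
population σ = √(11.1086 / 7) = √1.5869 = 1.2597%
IR = r̄ / tracking error = 0.5143 / 1.2597 = 0.4083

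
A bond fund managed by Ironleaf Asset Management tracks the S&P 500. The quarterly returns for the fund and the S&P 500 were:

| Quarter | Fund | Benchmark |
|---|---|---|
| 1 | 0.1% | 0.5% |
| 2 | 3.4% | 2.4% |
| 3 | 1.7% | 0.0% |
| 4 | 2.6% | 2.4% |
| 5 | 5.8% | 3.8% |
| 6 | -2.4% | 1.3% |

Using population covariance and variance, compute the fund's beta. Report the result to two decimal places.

r̄p = 1.8667%,  r̄m = 1.7333%
Cov = Σ(rp − r̄p)(rm − r̄m) / 6 = 2.3261
Var(rm) = Σ(rm − r̄m)² / 6 = 1.6456
β = Cov / Var = 2.3261 / 1.6456 = 1.4135

1.41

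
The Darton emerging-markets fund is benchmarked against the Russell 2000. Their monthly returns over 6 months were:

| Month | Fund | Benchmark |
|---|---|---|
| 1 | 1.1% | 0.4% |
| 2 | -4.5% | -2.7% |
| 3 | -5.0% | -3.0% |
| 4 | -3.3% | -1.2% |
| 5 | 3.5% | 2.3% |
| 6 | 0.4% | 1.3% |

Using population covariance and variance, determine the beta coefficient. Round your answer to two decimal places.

r̄p = -1.3000%,  r̄m = -0.4833%
Cov = Σ(rp − r̄p)(rm − r̄m) / 6 = 6.0583
Var(rm) = Σ(rm − r̄m)² / 6 = 3.9114
β = Cov / Var = 6.0583 / 3.9114 = 1.5489

1.55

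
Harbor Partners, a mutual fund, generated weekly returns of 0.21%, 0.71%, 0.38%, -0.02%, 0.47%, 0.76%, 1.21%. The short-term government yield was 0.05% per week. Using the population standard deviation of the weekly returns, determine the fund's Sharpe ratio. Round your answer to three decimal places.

1.288

r̄ = (0.21 + 0.71 + 0.38 − 0.02 + 0.47 + 0.76 + 1.21) / 7 = 0.5314%
Population σ = √[Σ(r − r̄)² / 7] = √[0.9787 / 7] = √0.1398 = 0.3739%
Sharpe = (r̄ − rf) / σ = (0.5314 − 0.05) / 0.3739 = 0.4814 / 0.3739 = 1.2875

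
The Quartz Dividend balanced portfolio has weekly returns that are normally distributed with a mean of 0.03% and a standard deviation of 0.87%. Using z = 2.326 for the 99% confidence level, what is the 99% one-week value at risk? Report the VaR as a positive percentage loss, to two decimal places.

VaR (as % loss) = −(μ − z·σ) = −(0.03% − 2.326 × 0.87%) = −(-1.99362%) = 1.99362%

1.99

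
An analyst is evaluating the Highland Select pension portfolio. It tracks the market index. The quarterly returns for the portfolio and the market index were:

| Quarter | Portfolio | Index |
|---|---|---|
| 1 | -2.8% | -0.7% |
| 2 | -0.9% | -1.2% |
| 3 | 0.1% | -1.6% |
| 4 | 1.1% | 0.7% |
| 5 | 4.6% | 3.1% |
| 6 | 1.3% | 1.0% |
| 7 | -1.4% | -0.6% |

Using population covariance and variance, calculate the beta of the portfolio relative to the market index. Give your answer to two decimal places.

r̄p = 0.2857%,  r̄m = 0.1000%
Cov = Σ(rp − r̄p)(rm − r̄m) / 7 = 2.8357
Var(rm) = Σ(rm − r̄m)² / 7 = 2.2686
β = Cov / Var = 2.8357 / 2.2686 = 1.2500

1.25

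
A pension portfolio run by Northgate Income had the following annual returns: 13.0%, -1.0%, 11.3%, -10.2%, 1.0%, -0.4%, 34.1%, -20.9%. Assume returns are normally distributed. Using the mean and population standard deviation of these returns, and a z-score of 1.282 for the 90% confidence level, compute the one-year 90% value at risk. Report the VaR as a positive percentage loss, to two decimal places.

16.46

Mean return r̄ = 26.90 / 8 = 3.3625%
Population σ = √[Σ(r − r̄)² / 8] = √[1912.0588 / 8] = √239.0074 = 15.4599%
VaR = −(r̄ − z·σ) = −(3.3625 − 1.282 × 15.4599) = −(-16.4571) = 16.4571%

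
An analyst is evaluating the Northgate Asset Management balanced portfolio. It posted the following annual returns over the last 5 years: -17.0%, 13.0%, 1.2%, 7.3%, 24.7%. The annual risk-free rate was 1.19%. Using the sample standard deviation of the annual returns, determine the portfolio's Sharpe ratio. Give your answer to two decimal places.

0.30

μ = (-17 + 13 + 1.2 + 7.3 + 24.7) / 5 = 29.20 / 5 = 5.8400%
Σ(r − μ)² = 952.2920; sample σ = √(952.2920/4) = 15.4296%
Sharpe = (μ − rf) / σ = (5.8400 − 1.19) / 15.4296 = 4.6500 / 15.4296 = 0.3014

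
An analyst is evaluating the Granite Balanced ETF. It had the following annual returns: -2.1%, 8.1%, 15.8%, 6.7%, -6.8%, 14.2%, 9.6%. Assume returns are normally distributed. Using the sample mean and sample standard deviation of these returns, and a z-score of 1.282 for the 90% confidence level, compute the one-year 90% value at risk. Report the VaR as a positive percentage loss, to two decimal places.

Mean return r̄ = 45.50 / 7 = 6.5000%
Σ(r − r̄)² = (-2.1 − 6.5000)² + (8.1 − 6.5000)² + … = 408.8400
σ = √[408.8400 / 6] = 8.2547%
VaR = −(r̄ − z·σ) = −(6.5000 − 1.282 × 8.2547) = −(-4.0825) = 4.0825%

4.08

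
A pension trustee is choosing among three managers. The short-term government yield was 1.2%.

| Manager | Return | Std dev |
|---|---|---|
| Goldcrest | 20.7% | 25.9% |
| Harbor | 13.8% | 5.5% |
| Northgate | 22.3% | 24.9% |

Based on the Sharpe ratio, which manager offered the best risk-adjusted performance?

Harbor

Goldcrest: Sharpe ratio = (20.7% − 1.2%) / 25.9% = 0.753
Harbor: Sharpe ratio = (13.8% − 1.2%) / 5.5% = 2.291
Northgate: Sharpe ratio = (22.3% − 1.2%) / 24.9% = 0.847
Highest: Harbor (2.291).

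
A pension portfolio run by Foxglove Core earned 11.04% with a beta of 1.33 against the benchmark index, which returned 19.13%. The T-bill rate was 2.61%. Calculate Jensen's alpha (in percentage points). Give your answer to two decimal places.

-13.54

CAPM expected return = Rf + β(Rm − Rf) = 2.61% + 1.33 × (19.13% − 2.61%) = 2.61 + 1.33 × 16.52 = 24.5816%
Jensen's α = Rp − E[R] = 11.04% − 24.5816% = -13.5416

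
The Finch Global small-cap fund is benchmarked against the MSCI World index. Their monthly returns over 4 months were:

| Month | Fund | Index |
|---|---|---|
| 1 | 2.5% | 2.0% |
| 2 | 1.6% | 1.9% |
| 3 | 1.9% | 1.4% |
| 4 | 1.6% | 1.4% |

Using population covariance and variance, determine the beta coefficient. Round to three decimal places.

r̄p = 1.9000%,  r̄m = 1.6750%
Cov = Σ(rp − r̄p)(rm − r̄m) / 4 = 0.0525
Var(rm) = Σ(rm − r̄m)² / 4 = 0.0769
β = Cov / Var = 0.0525 / 0.0769 = 0.6827

0.683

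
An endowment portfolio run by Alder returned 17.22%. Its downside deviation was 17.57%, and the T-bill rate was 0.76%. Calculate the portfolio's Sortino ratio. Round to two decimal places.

Sortino = (Rp − Rf) / σd = (17.22% − 0.76%) / 17.57% = 16.46% / 17.57% = 0.9368

0.94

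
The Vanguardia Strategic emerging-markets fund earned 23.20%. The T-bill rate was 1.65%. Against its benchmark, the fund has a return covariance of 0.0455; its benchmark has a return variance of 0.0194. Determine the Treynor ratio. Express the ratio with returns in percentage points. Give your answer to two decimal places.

β = Cov / Var = 0.0455 / 0.0194 = 2.3454
Treynor = (Rp − Rf) / β = (23.20% − 1.65%) / 2.3454 = 21.55 / 2.3454 = 9.1882

9.19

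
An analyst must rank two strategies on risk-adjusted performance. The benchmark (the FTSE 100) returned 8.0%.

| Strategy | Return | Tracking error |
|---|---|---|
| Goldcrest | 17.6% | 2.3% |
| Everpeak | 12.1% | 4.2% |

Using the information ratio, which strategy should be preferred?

Goldcrest

Goldcrest: IR = (17.6% − 8.0%) / 2.3% = 4.174
Everpeak: IR = (12.1% − 8.0%) / 4.2% = 0.976
Highest: Goldcrest (4.174).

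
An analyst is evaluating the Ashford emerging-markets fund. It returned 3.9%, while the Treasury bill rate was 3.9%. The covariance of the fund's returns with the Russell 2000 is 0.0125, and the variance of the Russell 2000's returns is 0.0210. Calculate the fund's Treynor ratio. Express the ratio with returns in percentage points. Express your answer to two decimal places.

0.00

β = Cov / Var = 0.0125 / 0.0210 = 0.5952
Treynor = (Rp − Rf) / β = (3.9% − 3.9%) / 0.5952 = 0.00 / 0.5952 = 0.0000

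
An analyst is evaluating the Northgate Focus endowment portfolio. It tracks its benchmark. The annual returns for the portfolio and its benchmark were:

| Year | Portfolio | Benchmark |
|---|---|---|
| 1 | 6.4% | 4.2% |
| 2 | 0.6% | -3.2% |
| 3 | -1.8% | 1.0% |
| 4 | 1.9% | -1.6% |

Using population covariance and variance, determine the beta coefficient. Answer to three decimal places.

r̄p = 1.7750%,  r̄m = 0.1000%
Cov = Σ(rp − r̄p)(rm − r̄m) / 4 = 4.8525
Var(rm) = Σ(rm − r̄m)² / 4 = 7.8500
β = Cov / Var = 4.8525 / 7.8500 = 0.6182

0.618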